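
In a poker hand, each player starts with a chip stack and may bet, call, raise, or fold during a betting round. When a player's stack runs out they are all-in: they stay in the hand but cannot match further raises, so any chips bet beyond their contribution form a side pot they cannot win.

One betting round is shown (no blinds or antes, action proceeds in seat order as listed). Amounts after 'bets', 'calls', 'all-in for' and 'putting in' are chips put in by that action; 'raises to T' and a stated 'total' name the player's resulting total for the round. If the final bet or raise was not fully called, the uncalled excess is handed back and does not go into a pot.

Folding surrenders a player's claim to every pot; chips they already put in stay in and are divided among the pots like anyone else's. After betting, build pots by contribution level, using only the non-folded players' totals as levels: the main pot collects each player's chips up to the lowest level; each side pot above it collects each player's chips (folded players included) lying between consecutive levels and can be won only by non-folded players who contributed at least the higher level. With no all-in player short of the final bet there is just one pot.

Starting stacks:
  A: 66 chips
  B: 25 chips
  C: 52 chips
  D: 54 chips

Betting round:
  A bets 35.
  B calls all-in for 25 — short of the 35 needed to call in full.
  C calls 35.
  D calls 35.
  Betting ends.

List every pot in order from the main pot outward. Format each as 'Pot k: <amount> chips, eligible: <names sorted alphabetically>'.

Contributions: A=35, B=25, C=35, D=35
Pot levels (distinct totals of non-folded players): 25, 35
Layer 1-25: 25 each from A, B, C, D = 25*4 = 100 chips; eligible A, B, C, D
Layer 26-35: 10 each from A, C, D = 10*3 = 30 chips; eligible A, C, D

Pot 1: 100 chips, eligible: A, B, C, D
Pot 2: 30 chips, eligible: A, C, D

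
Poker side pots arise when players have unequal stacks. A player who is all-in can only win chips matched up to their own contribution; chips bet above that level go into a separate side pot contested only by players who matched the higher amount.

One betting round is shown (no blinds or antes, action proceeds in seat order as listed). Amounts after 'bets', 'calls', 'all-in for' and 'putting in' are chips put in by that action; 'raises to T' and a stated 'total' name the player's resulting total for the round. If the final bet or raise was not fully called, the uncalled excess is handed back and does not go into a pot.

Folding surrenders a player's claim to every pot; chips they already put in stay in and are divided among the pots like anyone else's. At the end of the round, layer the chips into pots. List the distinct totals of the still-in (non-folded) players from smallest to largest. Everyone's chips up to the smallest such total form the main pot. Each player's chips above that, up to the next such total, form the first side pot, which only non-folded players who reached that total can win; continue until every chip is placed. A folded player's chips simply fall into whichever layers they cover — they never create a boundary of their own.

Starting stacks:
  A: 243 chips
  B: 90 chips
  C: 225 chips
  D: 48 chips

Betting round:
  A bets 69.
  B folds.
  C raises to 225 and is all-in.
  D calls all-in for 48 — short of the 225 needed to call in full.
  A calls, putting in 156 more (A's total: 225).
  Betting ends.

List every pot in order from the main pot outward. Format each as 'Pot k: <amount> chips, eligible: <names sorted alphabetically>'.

Contributions: A=225, C=225, D=48
Folded: B
Pot levels (distinct totals of non-folded players): 48, 225
Layer 1-48: 48 each from A, C, D = 48*3 = 144 chips; eligible A, C, D
Layer 49-225: 177 each from A, C = 177*2 = 354 chips; eligible A, C

Pot 1: 144 chips, eligible: A, C, D
Pot 2: 354 chips, eligible: A, C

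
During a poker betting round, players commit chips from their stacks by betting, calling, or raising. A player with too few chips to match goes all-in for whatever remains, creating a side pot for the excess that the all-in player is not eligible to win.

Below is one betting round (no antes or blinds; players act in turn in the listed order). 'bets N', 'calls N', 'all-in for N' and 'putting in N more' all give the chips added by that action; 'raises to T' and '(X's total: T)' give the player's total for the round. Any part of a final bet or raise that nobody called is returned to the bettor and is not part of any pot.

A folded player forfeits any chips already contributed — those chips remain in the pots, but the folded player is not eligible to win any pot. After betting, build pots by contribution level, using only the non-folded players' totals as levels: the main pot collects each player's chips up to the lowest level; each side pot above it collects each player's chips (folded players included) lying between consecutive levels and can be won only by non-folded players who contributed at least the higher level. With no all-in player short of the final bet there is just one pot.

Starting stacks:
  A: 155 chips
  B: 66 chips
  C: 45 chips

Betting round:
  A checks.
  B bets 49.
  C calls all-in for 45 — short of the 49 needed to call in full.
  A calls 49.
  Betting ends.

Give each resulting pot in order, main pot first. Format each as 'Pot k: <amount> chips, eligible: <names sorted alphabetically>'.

Pot 1: 135 chips, eligible: A, B, C
Pot 2: 8 chips, eligible: A, B

Derivation:
Contributions: A=49, B=49, C=45
Pot levels (distinct totals of non-folded players): 45, 49
Layer 1-45: 45 each from A, B, C = 45*3 = 135 chips; eligible A, B, C
Layer 46-49: 4 each from A, B = 4*2 = 8 chips; eligible A, B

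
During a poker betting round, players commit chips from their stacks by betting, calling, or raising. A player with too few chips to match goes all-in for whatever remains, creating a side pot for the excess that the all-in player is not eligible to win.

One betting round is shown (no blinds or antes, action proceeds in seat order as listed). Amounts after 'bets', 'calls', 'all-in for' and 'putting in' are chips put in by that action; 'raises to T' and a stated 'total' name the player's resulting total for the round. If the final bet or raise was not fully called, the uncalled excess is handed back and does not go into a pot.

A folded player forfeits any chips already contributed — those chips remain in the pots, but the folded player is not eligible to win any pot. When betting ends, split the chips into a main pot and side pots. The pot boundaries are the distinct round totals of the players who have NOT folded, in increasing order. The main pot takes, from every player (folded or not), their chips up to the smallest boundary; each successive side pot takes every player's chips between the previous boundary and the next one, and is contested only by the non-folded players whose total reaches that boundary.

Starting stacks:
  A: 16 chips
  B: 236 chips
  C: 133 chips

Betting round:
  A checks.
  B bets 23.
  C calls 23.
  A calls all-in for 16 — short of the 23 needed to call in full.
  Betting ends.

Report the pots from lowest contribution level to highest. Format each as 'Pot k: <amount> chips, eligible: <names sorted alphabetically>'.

Pot 1: 48 chips, eligible: A, B, C
Pot 2: 14 chips, eligible: B, C

Derivation:
Contributions: A=16, B=23, C=23
Pot levels (distinct totals of non-folded players): 16, 23
Layer 1-16: 16 each from A, B, C = 16*3 = 48 chips; eligible A, B, C
Layer 17-23: 7 each from B, C = 7*2 = 14 chips; eligible B, C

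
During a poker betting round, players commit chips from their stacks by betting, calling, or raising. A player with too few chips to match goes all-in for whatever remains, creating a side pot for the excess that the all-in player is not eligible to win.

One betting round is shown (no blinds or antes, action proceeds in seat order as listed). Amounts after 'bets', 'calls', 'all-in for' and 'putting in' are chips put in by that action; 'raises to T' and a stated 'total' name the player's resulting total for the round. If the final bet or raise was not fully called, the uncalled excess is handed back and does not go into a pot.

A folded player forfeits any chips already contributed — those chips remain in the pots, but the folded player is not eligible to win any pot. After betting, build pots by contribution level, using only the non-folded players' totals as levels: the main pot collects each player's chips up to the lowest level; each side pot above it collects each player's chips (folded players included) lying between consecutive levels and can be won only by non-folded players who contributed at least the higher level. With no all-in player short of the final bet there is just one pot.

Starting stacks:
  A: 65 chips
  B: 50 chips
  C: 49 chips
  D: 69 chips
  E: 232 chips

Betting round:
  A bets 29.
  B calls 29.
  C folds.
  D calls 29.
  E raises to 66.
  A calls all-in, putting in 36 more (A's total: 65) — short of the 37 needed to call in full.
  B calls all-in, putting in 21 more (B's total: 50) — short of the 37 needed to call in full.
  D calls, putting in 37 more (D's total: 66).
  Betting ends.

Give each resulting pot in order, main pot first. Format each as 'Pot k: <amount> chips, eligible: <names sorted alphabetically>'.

Pot 1: 200 chips, eligible: A, B, D, E
Pot 2: 45 chips, eligible: A, D, E
Pot 3: 2 chips, eligible: D, E

Derivation:
Contributions: A=65, B=50, D=66, E=66
Folded: C
Pot levels (distinct totals of non-folded players): 50, 65, 66
Layer 1-50: 50 each from A, B, D, E = 50*4 = 200 chips; eligible A, B, D, E
Layer 51-65: 15 each from A, D, E = 15*3 = 45 chips; eligible A, D, E
Layer 66-66: 1 each from D, E = 1*2 = 2 chips; eligible D, E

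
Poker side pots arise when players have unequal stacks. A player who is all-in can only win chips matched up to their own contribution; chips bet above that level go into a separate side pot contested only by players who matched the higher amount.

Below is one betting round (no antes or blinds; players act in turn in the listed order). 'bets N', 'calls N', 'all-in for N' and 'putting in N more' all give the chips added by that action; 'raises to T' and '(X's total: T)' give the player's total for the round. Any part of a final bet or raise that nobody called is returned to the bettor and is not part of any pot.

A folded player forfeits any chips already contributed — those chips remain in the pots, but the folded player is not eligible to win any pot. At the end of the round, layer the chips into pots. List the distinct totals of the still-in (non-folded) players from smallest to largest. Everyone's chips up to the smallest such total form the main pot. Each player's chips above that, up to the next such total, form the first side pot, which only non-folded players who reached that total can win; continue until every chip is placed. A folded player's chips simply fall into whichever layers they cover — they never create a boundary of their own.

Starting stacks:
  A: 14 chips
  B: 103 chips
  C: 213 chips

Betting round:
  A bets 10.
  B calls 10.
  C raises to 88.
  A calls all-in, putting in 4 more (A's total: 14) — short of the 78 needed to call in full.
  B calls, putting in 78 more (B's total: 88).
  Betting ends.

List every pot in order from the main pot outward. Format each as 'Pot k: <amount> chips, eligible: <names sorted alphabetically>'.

Pot 1: 42 chips, eligible: A, B, C
Pot 2: 148 chips, eligible: B, C

Derivation:
Contributions: A=14, B=88, C=88
Pot levels (distinct totals of non-folded players): 14, 88
Layer 1-14: 14 each from A, B, C = 14*3 = 42 chips; eligible A, B, C
Layer 15-88: 74 each from B, C = 74*2 = 148 chips; eligible B, C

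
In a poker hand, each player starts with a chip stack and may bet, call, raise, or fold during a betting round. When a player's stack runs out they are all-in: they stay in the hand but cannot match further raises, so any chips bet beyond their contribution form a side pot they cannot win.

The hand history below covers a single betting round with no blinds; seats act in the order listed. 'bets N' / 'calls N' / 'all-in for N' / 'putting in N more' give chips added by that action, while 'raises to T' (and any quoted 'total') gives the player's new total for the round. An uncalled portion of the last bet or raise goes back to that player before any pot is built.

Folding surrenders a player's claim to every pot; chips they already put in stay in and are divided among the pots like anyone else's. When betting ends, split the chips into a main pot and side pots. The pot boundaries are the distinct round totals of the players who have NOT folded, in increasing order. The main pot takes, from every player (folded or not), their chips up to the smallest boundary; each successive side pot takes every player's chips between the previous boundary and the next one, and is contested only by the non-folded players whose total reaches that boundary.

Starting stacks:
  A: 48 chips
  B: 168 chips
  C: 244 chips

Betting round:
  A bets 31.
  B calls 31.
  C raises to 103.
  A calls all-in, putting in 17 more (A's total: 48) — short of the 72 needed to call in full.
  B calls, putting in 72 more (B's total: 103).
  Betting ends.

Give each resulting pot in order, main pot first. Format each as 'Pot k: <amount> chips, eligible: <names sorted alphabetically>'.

Contributions: A=48, B=103, C=103
Pot levels (distinct totals of non-folded players): 48, 103
Layer 1-48: 48 each from A, B, C = 48*3 = 144 chips; eligible A, B, C
Layer 49-103: 55 each from B, C = 55*2 = 110 chips; eligible B, C

Pot 1: 144 chips, eligible: A, B, C
Pot 2: 110 chips, eligible: B, C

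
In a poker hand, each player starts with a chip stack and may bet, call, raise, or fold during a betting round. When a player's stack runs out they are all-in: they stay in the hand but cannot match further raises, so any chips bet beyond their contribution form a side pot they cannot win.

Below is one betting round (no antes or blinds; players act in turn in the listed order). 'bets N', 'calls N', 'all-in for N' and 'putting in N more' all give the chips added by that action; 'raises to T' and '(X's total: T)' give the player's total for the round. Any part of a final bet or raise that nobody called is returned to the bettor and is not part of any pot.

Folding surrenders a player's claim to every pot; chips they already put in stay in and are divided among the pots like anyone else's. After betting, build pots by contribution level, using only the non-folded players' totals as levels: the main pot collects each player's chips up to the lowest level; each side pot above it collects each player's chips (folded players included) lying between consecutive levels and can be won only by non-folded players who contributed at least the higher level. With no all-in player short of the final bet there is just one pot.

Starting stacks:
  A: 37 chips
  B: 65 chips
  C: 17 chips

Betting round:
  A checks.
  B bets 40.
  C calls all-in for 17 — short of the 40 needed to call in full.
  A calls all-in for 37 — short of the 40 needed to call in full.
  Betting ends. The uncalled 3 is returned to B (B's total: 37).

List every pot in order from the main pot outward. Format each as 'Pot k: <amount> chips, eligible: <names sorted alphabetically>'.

Pot 1: 51 chips, eligible: A, B, C
Pot 2: 40 chips, eligible: A, B

Derivation:
Contributions (after 3 returned to B): A=37, B=37, C=17
Pot levels (distinct totals of non-folded players): 17, 37
Layer 1-17: 17 each from A, B, C = 17*3 = 51 chips; eligible A, B, C
Layer 18-37: 20 each from A, B = 20*2 = 40 chips; eligible A, B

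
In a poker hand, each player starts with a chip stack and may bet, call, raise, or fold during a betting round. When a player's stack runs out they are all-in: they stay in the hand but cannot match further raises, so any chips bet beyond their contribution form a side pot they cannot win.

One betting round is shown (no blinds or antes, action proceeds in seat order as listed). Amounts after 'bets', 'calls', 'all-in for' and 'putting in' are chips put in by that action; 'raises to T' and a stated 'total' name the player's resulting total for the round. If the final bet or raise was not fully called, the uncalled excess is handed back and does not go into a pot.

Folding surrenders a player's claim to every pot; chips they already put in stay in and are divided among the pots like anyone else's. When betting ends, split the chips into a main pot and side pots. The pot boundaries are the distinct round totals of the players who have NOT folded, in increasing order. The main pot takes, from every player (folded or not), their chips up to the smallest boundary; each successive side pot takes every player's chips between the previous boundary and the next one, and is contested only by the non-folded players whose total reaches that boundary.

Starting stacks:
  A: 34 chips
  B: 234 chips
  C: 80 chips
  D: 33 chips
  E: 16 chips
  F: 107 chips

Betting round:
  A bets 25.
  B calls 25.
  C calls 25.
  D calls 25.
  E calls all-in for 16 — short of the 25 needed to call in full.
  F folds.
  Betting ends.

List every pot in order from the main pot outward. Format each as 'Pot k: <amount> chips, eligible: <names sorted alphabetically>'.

Pot 1: 80 chips, eligible: A, B, C, D, E
Pot 2: 36 chips, eligible: A, B, C, D

Derivation:
Contributions: A=25, B=25, C=25, D=25, E=16
Folded: F
Pot levels (distinct totals of non-folded players): 16, 25
Layer 1-16: 16 each from A, B, C, D, E = 16*5 = 80 chips; eligible A, B, C, D, E
Layer 17-25: 9 each from A, B, C, D = 9*4 = 36 chips; eligible A, B, C, D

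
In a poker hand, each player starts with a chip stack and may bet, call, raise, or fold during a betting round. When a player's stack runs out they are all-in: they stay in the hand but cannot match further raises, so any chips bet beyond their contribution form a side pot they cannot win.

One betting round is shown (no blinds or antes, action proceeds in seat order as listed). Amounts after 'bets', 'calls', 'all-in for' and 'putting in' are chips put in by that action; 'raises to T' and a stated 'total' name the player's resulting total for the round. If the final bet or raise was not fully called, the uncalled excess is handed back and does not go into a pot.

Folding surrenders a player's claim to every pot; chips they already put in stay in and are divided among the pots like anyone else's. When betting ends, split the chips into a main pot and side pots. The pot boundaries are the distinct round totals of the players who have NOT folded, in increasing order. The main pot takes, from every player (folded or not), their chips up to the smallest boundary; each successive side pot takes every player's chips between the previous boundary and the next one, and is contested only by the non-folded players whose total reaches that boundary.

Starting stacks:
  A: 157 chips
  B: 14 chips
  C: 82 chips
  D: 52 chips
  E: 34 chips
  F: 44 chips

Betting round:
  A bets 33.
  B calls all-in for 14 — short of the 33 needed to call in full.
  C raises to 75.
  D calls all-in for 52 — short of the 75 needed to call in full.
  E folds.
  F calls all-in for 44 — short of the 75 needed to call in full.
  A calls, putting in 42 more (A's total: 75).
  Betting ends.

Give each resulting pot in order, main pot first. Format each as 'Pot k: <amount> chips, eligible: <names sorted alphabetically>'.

Contributions: A=75, B=14, C=75, D=52, F=44
Folded: E
Pot levels (distinct totals of non-folded players): 14, 44, 52, 75
Layer 1-14: 14 each from A, B, C, D, F = 14*5 = 70 chips; eligible A, B, C, D, F
Layer 15-44: 30 each from A, C, D, F = 30*4 = 120 chips; eligible A, C, D, F
Layer 45-52: 8 each from A, C, D = 8*3 = 24 chips; eligible A, C, D
Layer 53-75: 23 each from A, C = 23*2 = 46 chips; eligible A, C

Pot 1: 70 chips, eligible: A, B, C, D, F
Pot 2: 120 chips, eligible: A, C, D, F
Pot 3: 24 chips, eligible: A, C, D
Pot 4: 46 chips, eligible: A, C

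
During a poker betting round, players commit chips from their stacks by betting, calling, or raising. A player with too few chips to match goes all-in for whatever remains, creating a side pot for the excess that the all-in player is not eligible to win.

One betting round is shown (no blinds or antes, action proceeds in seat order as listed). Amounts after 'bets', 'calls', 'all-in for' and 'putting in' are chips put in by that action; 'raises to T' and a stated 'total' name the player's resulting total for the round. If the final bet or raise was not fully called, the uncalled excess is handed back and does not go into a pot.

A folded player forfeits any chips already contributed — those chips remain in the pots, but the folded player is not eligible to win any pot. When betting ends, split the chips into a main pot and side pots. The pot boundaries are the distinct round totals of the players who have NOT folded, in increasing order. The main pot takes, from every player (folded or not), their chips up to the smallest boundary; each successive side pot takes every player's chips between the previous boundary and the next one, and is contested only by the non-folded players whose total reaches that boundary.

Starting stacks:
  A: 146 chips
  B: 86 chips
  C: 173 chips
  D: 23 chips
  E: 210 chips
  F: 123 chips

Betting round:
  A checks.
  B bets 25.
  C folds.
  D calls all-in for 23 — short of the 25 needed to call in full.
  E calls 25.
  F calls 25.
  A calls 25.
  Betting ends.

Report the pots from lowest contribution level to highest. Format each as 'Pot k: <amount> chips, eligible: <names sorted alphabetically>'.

Pot 1: 115 chips, eligible: A, B, D, E, F
Pot 2: 8 chips, eligible: A, B, E, F

Derivation:
Contributions: A=25, B=25, D=23, E=25, F=25
Folded: C
Pot levels (distinct totals of non-folded players): 23, 25
Layer 1-23: 23 each from A, B, D, E, F = 23*5 = 115 chips; eligible A, B, D, E, F
Layer 24-25: 2 each from A, B, E, F = 2*4 = 8 chips; eligible A, B, E, F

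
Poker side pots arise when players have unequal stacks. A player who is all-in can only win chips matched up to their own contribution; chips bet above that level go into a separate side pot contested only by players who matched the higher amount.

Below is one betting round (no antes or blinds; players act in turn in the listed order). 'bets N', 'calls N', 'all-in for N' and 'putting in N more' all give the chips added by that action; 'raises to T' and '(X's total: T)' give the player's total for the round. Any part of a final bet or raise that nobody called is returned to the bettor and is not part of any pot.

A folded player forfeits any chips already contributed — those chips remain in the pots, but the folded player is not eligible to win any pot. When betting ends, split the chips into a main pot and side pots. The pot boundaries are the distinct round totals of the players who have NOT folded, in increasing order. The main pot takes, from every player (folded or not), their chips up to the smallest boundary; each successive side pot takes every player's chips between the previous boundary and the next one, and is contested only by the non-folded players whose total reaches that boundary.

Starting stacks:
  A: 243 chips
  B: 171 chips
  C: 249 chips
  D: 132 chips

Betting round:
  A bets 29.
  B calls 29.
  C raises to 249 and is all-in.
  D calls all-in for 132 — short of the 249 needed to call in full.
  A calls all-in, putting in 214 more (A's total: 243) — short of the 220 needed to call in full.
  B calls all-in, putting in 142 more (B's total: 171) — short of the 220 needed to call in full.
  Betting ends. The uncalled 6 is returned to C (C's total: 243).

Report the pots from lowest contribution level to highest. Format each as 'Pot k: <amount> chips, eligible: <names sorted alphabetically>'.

Contributions (after 6 returned to C): A=243, B=171, C=243, D=132
Pot levels (distinct totals of non-folded players): 132, 171, 243
Layer 1-132: 132 each from A, B, C, D = 132*4 = 528 chips; eligible A, B, C, D
Layer 133-171: 39 each from A, B, C = 39*3 = 117 chips; eligible A, B, C
Layer 172-243: 72 each from A, C = 72*2 = 144 chips; eligible A, C

Pot 1: 528 chips, eligible: A, B, C, D
Pot 2: 117 chips, eligible: A, B, C
Pot 3: 144 chips, eligible: A, C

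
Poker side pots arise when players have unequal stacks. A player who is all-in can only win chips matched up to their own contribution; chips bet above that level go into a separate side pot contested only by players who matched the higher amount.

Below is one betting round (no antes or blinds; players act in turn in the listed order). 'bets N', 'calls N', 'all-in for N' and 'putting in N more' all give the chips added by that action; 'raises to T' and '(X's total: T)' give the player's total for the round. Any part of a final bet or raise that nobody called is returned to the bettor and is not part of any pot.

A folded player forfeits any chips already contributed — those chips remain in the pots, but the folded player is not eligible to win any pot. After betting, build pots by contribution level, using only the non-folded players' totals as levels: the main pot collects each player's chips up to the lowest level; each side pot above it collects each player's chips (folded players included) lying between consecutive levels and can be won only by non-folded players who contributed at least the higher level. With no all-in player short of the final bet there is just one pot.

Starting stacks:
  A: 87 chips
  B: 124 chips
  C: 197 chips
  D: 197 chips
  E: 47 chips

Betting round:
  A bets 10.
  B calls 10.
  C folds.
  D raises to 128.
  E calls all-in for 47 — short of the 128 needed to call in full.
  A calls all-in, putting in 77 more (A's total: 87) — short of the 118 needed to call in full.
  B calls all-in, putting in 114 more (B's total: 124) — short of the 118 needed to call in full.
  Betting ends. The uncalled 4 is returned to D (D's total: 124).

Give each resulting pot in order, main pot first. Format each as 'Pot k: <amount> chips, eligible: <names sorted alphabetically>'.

Contributions (after 4 returned to D): A=87, B=124, D=124, E=47
Folded: C
Pot levels (distinct totals of non-folded players): 47, 87, 124
Layer 1-47: 47 each from A, B, D, E = 47*4 = 188 chips; eligible A, B, D, E
Layer 48-87: 40 each from A, B, D = 40*3 = 120 chips; eligible A, B, D
Layer 88-124: 37 each from B, D = 37*2 = 74 chips; eligible B, D

Pot 1: 188 chips, eligible: A, B, D, E
Pot 2: 120 chips, eligible: A, B, D
Pot 3: 74 chips, eligible: B, D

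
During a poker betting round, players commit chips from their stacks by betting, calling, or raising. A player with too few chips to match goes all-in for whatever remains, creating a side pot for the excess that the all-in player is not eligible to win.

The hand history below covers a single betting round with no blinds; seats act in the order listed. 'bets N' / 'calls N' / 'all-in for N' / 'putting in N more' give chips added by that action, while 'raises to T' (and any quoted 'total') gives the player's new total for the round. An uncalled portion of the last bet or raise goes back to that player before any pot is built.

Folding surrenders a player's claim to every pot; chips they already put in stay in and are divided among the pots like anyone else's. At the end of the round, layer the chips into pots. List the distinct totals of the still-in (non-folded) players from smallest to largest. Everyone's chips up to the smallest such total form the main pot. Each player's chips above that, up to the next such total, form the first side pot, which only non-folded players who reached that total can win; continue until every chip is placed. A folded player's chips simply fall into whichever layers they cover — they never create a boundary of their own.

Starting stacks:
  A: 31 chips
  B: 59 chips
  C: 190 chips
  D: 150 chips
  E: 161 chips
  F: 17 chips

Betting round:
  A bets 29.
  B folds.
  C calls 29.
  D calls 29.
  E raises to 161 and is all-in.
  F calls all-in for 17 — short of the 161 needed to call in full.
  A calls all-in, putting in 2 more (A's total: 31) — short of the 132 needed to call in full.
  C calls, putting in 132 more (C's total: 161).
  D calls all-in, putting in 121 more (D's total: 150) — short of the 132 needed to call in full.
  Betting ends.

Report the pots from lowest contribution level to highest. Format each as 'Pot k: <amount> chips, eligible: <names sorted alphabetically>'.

Pot 1: 85 chips, eligible: A, C, D, E, F
Pot 2: 56 chips, eligible: A, C, D, E
Pot 3: 357 chips, eligible: C, D, E
Pot 4: 22 chips, eligible: C, E

Derivation:
Contributions: A=31, C=161, D=150, E=161, F=17
Folded: B
Pot levels (distinct totals of non-folded players): 17, 31, 150, 161
Layer 1-17: 17 each from A, C, D, E, F = 17*5 = 85 chips; eligible A, C, D, E, F
Layer 18-31: 14 each from A, C, D, E = 14*4 = 56 chips; eligible A, C, D, E
Layer 32-150: 119 each from C, D, E = 119*3 = 357 chips; eligible C, D, E
Layer 151-161: 11 each from C, E = 11*2 = 22 chips; eligible C, E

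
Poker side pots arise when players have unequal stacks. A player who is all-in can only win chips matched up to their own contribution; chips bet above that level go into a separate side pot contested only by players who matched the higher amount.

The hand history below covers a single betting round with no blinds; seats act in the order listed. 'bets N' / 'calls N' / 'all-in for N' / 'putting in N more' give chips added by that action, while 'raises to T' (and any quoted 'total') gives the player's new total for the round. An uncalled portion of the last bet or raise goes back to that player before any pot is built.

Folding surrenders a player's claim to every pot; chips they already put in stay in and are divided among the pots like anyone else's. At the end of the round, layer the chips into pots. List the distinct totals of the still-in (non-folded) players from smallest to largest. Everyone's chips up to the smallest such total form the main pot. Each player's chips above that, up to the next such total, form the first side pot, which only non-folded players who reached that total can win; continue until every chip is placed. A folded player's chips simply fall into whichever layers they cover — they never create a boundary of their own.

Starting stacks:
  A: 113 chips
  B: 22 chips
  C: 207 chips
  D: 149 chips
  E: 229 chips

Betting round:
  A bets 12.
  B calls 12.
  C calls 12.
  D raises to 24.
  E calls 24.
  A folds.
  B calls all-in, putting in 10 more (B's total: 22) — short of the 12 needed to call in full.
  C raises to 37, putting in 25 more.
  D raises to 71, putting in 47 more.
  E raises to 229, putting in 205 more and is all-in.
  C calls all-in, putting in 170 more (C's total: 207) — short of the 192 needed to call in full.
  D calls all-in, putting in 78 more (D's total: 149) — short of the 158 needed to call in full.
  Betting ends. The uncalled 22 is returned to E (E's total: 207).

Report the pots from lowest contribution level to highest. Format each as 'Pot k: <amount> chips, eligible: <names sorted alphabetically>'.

Contributions (after 22 returned to E): A=12, B=22, C=207, D=149, E=207
Folded: A
Pot levels (distinct totals of non-folded players): 22, 149, 207
Layer 1-22: A 12 + B 22 + C 22 + D 22 + E 22 = 100 chips; eligible B, C, D, E
Layer 23-149: 127 each from C, D, E = 127*3 = 381 chips; eligible C, D, E
Layer 150-207: 58 each from C, E = 58*2 = 116 chips; eligible C, E

Pot 1: 100 chips, eligible: B, C, D, E
Pot 2: 381 chips, eligible: C, D, E
Pot 3: 116 chips, eligible: C, E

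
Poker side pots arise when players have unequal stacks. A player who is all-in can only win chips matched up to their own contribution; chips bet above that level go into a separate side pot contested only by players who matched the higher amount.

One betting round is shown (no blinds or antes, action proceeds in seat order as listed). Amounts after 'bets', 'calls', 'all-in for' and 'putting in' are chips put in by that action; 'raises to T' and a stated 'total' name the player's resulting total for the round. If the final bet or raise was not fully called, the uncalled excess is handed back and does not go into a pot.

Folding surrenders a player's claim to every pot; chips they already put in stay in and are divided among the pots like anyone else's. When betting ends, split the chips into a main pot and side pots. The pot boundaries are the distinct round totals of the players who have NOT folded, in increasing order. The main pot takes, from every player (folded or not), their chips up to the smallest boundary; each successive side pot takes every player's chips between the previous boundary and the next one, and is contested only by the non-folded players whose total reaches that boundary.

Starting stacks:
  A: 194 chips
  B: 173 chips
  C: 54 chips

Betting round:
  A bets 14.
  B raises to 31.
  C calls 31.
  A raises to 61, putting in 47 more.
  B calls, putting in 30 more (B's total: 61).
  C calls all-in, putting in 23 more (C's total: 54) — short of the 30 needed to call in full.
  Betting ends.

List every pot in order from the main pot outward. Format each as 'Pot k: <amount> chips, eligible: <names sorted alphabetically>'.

Pot 1: 162 chips, eligible: A, B, C
Pot 2: 14 chips, eligible: A, B

Derivation:
Contributions: A=61, B=61, C=54
Pot levels (distinct totals of non-folded players): 54, 61
Layer 1-54: 54 each from A, B, C = 54*3 = 162 chips; eligible A, B, C
Layer 55-61: 7 each from A, B = 7*2 = 14 chips; eligible A, B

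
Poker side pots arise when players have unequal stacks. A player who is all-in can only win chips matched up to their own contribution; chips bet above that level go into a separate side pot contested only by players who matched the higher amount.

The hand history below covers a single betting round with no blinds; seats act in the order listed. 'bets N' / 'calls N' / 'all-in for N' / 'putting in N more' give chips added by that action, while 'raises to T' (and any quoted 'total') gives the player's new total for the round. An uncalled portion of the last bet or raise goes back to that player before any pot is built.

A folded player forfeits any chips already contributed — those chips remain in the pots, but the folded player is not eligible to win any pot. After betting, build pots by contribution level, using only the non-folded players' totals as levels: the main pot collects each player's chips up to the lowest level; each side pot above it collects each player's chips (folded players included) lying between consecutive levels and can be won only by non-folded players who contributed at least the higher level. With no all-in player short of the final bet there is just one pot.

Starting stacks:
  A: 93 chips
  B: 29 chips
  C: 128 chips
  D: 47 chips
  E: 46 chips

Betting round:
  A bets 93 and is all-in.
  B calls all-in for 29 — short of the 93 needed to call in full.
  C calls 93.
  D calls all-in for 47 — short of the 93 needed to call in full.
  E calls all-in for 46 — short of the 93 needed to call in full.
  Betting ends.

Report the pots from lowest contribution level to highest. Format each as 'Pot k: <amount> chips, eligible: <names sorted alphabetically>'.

Pot 1: 145 chips, eligible: A, B, C, D, E
Pot 2: 68 chips, eligible: A, C, D, E
Pot 3: 3 chips, eligible: A, C, D
Pot 4: 92 chips, eligible: A, C

Derivation:
Contributions: A=93, B=29, C=93, D=47, E=46
Pot levels (distinct totals of non-folded players): 29, 46, 47, 93
Layer 1-29: 29 each from A, B, C, D, E = 29*5 = 145 chips; eligible A, B, C, D, E
Layer 30-46: 17 each from A, C, D, E = 17*4 = 68 chips; eligible A, C, D, E
Layer 47-47: 1 each from A, C, D = 1*3 = 3 chips; eligible A, C, D
Layer 48-93: 46 each from A, C = 46*2 = 92 chips; eligible A, C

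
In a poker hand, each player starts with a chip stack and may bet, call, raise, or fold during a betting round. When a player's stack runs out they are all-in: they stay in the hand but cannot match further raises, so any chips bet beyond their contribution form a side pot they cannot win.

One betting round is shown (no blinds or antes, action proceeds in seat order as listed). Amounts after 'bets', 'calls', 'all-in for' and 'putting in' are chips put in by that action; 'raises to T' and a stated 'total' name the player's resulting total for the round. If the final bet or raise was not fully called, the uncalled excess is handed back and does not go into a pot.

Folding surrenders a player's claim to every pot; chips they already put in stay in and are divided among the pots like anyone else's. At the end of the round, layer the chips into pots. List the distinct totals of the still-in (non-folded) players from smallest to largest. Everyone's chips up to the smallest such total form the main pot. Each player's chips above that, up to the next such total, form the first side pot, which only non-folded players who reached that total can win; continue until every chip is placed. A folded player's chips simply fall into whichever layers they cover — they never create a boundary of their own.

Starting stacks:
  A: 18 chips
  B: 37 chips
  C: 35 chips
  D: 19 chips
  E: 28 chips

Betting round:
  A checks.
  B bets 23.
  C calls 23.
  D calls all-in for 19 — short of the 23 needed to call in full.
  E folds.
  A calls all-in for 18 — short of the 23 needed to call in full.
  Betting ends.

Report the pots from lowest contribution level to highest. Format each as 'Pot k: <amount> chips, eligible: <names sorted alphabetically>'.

Contributions: A=18, B=23, C=23, D=19
Folded: E
Pot levels (distinct totals of non-folded players): 18, 19, 23
Layer 1-18: 18 each from A, B, C, D = 18*4 = 72 chips; eligible A, B, C, D
Layer 19-19: 1 each from B, C, D = 1*3 = 3 chips; eligible B, C, D
Layer 20-23: 4 each from B, C = 4*2 = 8 chips; eligible B, C

Pot 1: 72 chips, eligible: A, B, C, D
Pot 2: 3 chips, eligible: B, C, D
Pot 3: 8 chips, eligible: B, C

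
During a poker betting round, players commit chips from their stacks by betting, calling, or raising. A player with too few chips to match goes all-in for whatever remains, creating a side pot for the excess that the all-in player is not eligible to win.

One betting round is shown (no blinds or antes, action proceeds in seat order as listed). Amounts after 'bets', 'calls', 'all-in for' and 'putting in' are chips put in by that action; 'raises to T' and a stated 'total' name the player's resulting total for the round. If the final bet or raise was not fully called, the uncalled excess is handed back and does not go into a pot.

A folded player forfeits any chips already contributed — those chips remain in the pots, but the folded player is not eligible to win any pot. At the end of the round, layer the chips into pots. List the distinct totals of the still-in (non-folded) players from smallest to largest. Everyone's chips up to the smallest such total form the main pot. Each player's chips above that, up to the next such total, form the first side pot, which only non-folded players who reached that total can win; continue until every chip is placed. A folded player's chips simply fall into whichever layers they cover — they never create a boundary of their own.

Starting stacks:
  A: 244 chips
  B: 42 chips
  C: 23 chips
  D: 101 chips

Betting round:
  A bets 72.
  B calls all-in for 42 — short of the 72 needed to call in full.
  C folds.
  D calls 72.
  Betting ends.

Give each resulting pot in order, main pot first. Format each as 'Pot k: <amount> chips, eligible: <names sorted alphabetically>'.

Pot 1: 126 chips, eligible: A, B, D
Pot 2: 60 chips, eligible: A, D

Derivation:
Contributions: A=72, B=42, D=72
Folded: C
Pot levels (distinct totals of non-folded players): 42, 72
Layer 1-42: 42 each from A, B, D = 42*3 = 126 chips; eligible A, B, D
Layer 43-72: 30 each from A, D = 30*2 = 60 chips; eligible A, D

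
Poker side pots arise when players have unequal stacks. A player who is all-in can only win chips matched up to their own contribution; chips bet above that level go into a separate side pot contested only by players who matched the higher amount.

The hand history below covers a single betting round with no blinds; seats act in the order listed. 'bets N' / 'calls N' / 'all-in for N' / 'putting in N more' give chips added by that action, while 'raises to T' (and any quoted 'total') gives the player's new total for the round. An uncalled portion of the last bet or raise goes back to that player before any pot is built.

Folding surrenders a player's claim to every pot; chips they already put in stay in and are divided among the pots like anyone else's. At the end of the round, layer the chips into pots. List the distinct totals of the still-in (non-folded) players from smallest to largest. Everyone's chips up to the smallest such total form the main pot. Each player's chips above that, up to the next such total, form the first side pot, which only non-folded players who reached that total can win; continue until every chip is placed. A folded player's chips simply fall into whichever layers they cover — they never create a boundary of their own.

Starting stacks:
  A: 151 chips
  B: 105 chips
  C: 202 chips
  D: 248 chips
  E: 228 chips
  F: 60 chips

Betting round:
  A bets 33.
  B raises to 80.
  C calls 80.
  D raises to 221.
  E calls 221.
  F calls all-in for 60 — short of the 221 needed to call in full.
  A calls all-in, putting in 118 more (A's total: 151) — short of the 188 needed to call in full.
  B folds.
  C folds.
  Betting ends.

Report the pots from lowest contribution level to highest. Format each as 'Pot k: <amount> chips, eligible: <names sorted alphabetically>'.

Contributions: A=151, B=80, C=80, D=221, E=221, F=60
Folded: B, C
Pot levels (distinct totals of non-folded players): 60, 151, 221
Layer 1-60: 60 each from A, B, C, D, E, F = 60*6 = 360 chips; eligible A, D, E, F
Layer 61-151: A 91 + B 20 + C 20 + D 91 + E 91 = 313 chips; eligible A, D, E
Layer 152-221: 70 each from D, E = 70*2 = 140 chips; eligible D, E

Pot 1: 360 chips, eligible: A, D, E, F
Pot 2: 313 chips, eligible: A, D, E
Pot 3: 140 chips, eligible: D, E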